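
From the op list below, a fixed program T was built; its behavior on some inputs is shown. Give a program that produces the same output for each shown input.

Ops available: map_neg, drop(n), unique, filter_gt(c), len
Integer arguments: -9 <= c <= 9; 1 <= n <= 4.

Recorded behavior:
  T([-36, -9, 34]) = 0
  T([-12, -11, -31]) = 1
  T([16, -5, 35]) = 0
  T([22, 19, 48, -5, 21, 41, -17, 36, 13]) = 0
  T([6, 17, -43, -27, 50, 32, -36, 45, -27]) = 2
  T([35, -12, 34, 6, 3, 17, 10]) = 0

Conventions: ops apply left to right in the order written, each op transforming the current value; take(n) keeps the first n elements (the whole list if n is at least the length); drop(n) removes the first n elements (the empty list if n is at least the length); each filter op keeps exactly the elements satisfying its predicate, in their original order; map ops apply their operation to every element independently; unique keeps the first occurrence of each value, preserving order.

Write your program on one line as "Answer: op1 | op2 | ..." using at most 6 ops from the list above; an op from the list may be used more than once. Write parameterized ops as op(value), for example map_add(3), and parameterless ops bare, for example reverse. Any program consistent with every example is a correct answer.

map_neg | filter_gt(5) | map_neg | drop(2) | len

Check, running the answer program on each example:
  [-36, -9, 34] -> [36, 9, -34] -> [36, 9] -> [-36, -9] -> [] -> 0
  [-12, -11, -31] -> [12, 11, 31] -> [12, 11, 31] -> [-12, -11, -31] -> [-31] -> 1
  [16, -5, 35] -> [-16, 5, -35] -> [] -> [] -> [] -> 0
  [22, 19, 48, -5, 21, 41, -17, 36, 13] -> [-22, -19, -48, 5, -21, -41, 17, -36, -13] -> [17] -> [-17] -> [] -> 0
  [6, 17, -43, -27, 50, 32, -36, 45, -27] -> [-6, -17, 43, 27, -50, -32, 36, -45, 27] -> [43, 27, 36, 27] -> [-43, -27, -36, -27] -> [-36, -27] -> 2
  [35, -12, 34, 6, 3, 17, 10] -> [-35, 12, -34, -6, -3, -17, -10] -> [12] -> [-12] -> [] -> 0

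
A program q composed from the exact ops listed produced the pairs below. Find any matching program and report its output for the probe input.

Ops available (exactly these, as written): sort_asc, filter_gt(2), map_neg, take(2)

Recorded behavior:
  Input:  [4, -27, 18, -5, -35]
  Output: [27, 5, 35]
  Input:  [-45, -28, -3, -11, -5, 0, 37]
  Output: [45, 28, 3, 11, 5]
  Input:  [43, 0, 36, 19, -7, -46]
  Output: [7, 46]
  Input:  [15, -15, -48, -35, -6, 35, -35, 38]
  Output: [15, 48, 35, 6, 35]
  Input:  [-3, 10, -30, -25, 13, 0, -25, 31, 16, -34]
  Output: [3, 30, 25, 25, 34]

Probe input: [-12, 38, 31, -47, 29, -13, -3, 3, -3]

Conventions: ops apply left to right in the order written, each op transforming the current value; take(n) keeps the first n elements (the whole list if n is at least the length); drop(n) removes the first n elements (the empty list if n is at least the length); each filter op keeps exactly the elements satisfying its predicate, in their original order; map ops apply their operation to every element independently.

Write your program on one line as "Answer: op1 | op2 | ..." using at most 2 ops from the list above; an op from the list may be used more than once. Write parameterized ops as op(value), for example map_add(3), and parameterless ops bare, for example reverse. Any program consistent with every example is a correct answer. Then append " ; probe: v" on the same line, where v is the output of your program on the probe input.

map_neg | filter_gt(2) ; probe: [12, 47, 13, 3, 3]

Check, running the answer program on each example:
  [4, -27, 18, -5, -35] -> [-4, 27, -18, 5, 35] -> [27, 5, 35]
  [-45, -28, -3, -11, -5, 0, 37] -> [45, 28, 3, 11, 5, 0, -37] -> [45, 28, 3, 11, 5]
  [43, 0, 36, 19, -7, -46] -> [-43, 0, -36, -19, 7, 46] -> [7, 46]
  [15, -15, -48, -35, -6, 35, -35, 38] -> [-15, 15, 48, 35, 6, -35, 35, -38] -> [15, 48, 35, 6, 35]
  [-3, 10, -30, -25, 13, 0, -25, 31, 16, -34] -> [3, -10, 30, 25, -13, 0, 25, -31, -16, 34] -> [3, 30, 25, 25, 34]
  probe: [-12, 38, 31, -47, 29, -13, -3, 3, -3] -> [12, -38, -31, 47, -29, 13, 3, -3, 3] -> [12, 47, 13, 3, 3]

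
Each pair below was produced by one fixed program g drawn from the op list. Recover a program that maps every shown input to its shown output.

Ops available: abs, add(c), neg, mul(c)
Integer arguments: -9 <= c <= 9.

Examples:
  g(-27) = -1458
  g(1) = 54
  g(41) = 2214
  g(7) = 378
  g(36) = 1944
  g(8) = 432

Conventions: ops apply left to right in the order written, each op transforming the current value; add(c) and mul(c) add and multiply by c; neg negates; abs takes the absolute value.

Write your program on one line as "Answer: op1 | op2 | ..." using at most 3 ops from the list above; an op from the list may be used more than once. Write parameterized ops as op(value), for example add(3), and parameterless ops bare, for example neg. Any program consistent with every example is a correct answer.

mul(9) | mul(-6) | neg

Check, running the answer program on each example:
  -27 -> -243 -> 1458 -> -1458
  1 -> 9 -> -54 -> 54
  41 -> 369 -> -2214 -> 2214
  7 -> 63 -> -378 -> 378
  36 -> 324 -> -1944 -> 1944
  8 -> 72 -> -432 -> 432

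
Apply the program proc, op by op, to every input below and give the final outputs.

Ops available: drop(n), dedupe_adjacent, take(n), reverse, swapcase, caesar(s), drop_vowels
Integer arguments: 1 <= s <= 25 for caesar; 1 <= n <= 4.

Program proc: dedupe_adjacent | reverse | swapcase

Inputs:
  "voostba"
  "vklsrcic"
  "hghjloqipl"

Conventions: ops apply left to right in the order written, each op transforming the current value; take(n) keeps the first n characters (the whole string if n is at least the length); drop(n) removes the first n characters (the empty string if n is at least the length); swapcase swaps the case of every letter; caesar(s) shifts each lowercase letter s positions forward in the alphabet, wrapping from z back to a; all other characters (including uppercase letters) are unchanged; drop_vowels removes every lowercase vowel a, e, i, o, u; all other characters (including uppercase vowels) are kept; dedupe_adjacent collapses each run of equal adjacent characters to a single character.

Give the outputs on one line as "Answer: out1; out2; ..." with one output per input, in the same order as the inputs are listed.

Execution, op by op:
  "voostba" -> "vostba" -> "abtsov" -> "ABTSOV"
  "vklsrcic" -> "vklsrcic" -> "cicrslkv" -> "CICRSLKV"
  "hghjloqipl" -> "hghjloqipl" -> "lpiqoljhgh" -> "LPIQOLJHGH"

"ABTSOV"; "CICRSLKV"; "LPIQOLJHGH"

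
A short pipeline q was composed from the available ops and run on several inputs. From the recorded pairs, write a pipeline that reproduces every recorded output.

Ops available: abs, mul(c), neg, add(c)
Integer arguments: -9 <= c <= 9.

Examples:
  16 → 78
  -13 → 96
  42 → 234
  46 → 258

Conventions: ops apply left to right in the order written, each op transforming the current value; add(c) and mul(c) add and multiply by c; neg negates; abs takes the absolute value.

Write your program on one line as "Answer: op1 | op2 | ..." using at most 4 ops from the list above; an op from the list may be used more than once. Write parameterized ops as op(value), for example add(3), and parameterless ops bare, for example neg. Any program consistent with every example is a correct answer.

add(-3) | abs | mul(6)

Check, running the answer program on each example:
  16 -> 13 -> 13 -> 78
  -13 -> -16 -> 16 -> 96
  42 -> 39 -> 39 -> 234
  46 -> 43 -> 43 -> 258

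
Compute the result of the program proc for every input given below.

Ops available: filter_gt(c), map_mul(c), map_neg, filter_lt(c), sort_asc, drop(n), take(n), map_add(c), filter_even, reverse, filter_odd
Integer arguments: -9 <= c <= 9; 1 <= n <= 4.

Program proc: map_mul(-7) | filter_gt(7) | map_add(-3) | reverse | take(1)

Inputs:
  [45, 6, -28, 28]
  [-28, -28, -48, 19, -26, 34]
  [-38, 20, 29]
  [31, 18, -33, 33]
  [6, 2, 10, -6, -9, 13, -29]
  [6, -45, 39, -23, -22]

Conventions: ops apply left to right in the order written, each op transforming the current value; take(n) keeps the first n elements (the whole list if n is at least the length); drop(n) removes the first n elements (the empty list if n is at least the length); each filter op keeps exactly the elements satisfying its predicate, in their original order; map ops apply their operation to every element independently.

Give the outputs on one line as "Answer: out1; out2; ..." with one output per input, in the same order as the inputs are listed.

Execution, op by op:
  [45, 6, -28, 28] -> [-315, -42, 196, -196] -> [196] -> [193] -> [193] -> [193]
  [-28, -28, -48, 19, -26, 34] -> [196, 196, 336, -133, 182, -238] -> [196, 196, 336, 182] -> [193, 193, 333, 179] -> [179, 333, 193, 193] -> [179]
  [-38, 20, 29] -> [266, -140, -203] -> [266] -> [263] -> [263] -> [263]
  [31, 18, -33, 33] -> [-217, -126, 231, -231] -> [231] -> [228] -> [228] -> [228]
  [6, 2, 10, -6, -9, 13, -29] -> [-42, -14, -70, 42, 63, -91, 203] -> [42, 63, 203] -> [39, 60, 200] -> [200, 60, 39] -> [200]
  [6, -45, 39, -23, -22] -> [-42, 315, -273, 161, 154] -> [315, 161, 154] -> [312, 158, 151] -> [151, 158, 312] -> [151]

[193]; [179]; [263]; [228]; [200]; [151]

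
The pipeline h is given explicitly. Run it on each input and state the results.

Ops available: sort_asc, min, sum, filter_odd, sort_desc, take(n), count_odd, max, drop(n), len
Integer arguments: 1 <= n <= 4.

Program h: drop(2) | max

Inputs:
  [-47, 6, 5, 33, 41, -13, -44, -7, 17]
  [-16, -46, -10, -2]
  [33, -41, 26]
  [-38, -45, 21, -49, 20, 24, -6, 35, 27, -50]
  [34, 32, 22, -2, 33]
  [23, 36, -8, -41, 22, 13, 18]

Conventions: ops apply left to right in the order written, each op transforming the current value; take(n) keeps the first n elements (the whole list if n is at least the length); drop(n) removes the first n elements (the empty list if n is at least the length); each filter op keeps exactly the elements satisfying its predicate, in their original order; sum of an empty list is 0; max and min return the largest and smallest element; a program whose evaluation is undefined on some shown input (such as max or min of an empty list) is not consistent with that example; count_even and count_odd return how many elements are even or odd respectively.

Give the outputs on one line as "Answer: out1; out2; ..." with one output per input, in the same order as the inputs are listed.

41; -2; 26; 35; 33; 22

Execution, op by op:
  [-47, 6, 5, 33, 41, -13, -44, -7, 17] -> [5, 33, 41, -13, -44, -7, 17] -> 41
  [-16, -46, -10, -2] -> [-10, -2] -> -2
  [33, -41, 26] -> [26] -> 26
  [-38, -45, 21, -49, 20, 24, -6, 35, 27, -50] -> [21, -49, 20, 24, -6, 35, 27, -50] -> 35
  [34, 32, 22, -2, 33] -> [22, -2, 33] -> 33
  [23, 36, -8, -41, 22, 13, 18] -> [-8, -41, 22, 13, 18] -> 22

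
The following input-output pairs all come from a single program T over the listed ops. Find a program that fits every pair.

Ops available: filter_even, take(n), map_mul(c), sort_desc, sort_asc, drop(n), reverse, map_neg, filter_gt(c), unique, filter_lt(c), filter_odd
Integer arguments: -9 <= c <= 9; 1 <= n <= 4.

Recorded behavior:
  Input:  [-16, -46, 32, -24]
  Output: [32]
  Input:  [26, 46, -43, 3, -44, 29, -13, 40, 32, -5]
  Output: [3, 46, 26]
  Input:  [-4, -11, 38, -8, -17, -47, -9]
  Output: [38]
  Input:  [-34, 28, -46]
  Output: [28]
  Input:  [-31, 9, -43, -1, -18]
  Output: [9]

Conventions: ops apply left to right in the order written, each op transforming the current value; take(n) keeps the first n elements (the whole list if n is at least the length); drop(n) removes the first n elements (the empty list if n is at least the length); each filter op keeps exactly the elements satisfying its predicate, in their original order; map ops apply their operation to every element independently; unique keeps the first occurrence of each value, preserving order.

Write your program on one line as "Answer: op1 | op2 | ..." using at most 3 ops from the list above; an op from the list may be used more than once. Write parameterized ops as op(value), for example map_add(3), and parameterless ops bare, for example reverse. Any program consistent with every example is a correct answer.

take(4) | filter_gt(-1) | reverse

Check, running the answer program on each example:
  [-16, -46, 32, -24] -> [-16, -46, 32, -24] -> [32] -> [32]
  [26, 46, -43, 3, -44, 29, -13, 40, 32, -5] -> [26, 46, -43, 3] -> [26, 46, 3] -> [3, 46, 26]
  [-4, -11, 38, -8, -17, -47, -9] -> [-4, -11, 38, -8] -> [38] -> [38]
  [-34, 28, -46] -> [-34, 28, -46] -> [28] -> [28]
  [-31, 9, -43, -1, -18] -> [-31, 9, -43, -1] -> [9] -> [9]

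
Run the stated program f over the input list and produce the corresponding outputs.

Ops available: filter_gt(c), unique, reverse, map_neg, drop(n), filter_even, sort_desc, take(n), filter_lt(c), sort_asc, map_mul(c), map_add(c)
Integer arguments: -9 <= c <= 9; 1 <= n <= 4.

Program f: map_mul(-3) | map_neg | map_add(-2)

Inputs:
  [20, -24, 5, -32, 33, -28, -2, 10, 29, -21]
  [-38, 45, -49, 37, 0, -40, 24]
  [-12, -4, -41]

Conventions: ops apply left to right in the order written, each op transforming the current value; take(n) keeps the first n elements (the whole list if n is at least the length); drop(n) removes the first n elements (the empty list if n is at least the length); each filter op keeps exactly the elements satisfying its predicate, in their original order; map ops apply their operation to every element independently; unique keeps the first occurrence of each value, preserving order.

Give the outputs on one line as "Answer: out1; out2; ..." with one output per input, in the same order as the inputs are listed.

[58, -74, 13, -98, 97, -86, -8, 28, 85, -65]; [-116, 133, -149, 109, -2, -122, 70]; [-38, -14, -125]

Execution, op by op:
  [20, -24, 5, -32, 33, -28, -2, 10, 29, -21] -> [-60, 72, -15, 96, -99, 84, 6, -30, -87, 63] -> [60, -72, 15, -96, 99, -84, -6, 30, 87, -63] -> [58, -74, 13, -98, 97, -86, -8, 28, 85, -65]
  [-38, 45, -49, 37, 0, -40, 24] -> [114, -135, 147, -111, 0, 120, -72] -> [-114, 135, -147, 111, 0, -120, 72] -> [-116, 133, -149, 109, -2, -122, 70]
  [-12, -4, -41] -> [36, 12, 123] -> [-36, -12, -123] -> [-38, -14, -125]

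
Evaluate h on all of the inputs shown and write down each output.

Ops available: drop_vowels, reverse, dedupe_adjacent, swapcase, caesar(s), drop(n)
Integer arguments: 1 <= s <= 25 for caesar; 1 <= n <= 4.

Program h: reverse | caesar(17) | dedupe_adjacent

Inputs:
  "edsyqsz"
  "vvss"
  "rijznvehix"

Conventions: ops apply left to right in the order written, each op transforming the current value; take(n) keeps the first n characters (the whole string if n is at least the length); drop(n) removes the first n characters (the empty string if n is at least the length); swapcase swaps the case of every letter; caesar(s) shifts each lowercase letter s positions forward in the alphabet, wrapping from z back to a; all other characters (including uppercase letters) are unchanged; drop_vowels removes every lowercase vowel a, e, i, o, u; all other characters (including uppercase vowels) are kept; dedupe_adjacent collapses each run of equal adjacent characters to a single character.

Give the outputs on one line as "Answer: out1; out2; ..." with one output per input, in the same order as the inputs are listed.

"qjhpjuv"; "jm"; "ozyvmeqazi"

Execution, op by op:
  "edsyqsz" -> "zsqysde" -> "qjhpjuv" -> "qjhpjuv"
  "vvss" -> "ssvv" -> "jjmm" -> "jm"
  "rijznvehix" -> "xihevnzjir" -> "ozyvmeqazi" -> "ozyvmeqazi"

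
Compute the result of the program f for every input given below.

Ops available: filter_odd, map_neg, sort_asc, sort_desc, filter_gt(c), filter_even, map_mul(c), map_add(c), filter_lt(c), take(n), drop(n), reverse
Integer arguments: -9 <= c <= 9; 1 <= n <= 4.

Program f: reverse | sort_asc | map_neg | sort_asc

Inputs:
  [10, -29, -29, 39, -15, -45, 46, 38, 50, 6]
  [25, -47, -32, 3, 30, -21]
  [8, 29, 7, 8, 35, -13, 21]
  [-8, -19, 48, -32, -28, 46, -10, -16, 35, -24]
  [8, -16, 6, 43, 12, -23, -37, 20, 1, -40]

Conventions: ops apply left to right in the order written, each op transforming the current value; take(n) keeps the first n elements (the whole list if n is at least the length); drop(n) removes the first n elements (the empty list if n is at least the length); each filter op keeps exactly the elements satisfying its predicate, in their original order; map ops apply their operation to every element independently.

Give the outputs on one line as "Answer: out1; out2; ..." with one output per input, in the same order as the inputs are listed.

[-50, -46, -39, -38, -10, -6, 15, 29, 29, 45]; [-30, -25, -3, 21, 32, 47]; [-35, -29, -21, -8, -8, -7, 13]; [-48, -46, -35, 8, 10, 16, 19, 24, 28, 32]; [-43, -20, -12, -8, -6, -1, 16, 23, 37, 40]

Execution, op by op:
  [10, -29, -29, 39, -15, -45, 46, 38, 50, 6] -> [6, 50, 38, 46, -45, -15, 39, -29, -29, 10] -> [-45, -29, -29, -15, 6, 10, 38, 39, 46, 50] -> [45, 29, 29, 15, -6, -10, -38, -39, -46, -50] -> [-50, -46, -39, -38, -10, -6, 15, 29, 29, 45]
  [25, -47, -32, 3, 30, -21] -> [-21, 30, 3, -32, -47, 25] -> [-47, -32, -21, 3, 25, 30] -> [47, 32, 21, -3, -25, -30] -> [-30, -25, -3, 21, 32, 47]
  [8, 29, 7, 8, 35, -13, 21] -> [21, -13, 35, 8, 7, 29, 8] -> [-13, 7, 8, 8, 21, 29, 35] -> [13, -7, -8, -8, -21, -29, -35] -> [-35, -29, -21, -8, -8, -7, 13]
  [-8, -19, 48, -32, -28, 46, -10, -16, 35, -24] -> [-24, 35, -16, -10, 46, -28, -32, 48, -19, -8] -> [-32, -28, -24, -19, -16, -10, -8, 35, 46, 48] -> [32, 28, 24, 19, 16, 10, 8, -35, -46, -48] -> [-48, -46, -35, 8, 10, 16, 19, 24, 28, 32]
  [8, -16, 6, 43, 12, -23, -37, 20, 1, -40] -> [-40, 1, 20, -37, -23, 12, 43, 6, -16, 8] -> [-40, -37, -23, -16, 1, 6, 8, 12, 20, 43] -> [40, 37, 23, 16, -1, -6, -8, -12, -20, -43] -> [-43, -20, -12, -8, -6, -1, 16, 23, 37, 40]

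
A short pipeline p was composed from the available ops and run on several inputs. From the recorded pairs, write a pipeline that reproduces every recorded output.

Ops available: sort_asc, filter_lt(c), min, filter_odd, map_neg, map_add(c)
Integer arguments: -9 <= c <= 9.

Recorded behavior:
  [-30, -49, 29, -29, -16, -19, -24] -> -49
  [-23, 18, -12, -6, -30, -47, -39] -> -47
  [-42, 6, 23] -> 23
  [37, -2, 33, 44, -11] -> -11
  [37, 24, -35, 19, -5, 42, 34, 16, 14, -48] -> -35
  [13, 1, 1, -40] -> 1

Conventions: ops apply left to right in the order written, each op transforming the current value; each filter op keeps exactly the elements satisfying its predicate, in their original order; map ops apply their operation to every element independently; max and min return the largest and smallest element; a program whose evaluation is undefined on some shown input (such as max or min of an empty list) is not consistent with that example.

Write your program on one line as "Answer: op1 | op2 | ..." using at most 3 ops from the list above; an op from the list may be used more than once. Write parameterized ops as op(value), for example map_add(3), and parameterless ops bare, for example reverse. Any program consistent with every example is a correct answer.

sort_asc | filter_odd | min

Check, running the answer program on each example:
  [-30, -49, 29, -29, -16, -19, -24] -> [-49, -30, -29, -24, -19, -16, 29] -> [-49, -29, -19, 29] -> -49
  [-23, 18, -12, -6, -30, -47, -39] -> [-47, -39, -30, -23, -12, -6, 18] -> [-47, -39, -23] -> -47
  [-42, 6, 23] -> [-42, 6, 23] -> [23] -> 23
  [37, -2, 33, 44, -11] -> [-11, -2, 33, 37, 44] -> [-11, 33, 37] -> -11
  [37, 24, -35, 19, -5, 42, 34, 16, 14, -48] -> [-48, -35, -5, 14, 16, 19, 24, 34, 37, 42] -> [-35, -5, 19, 37] -> -35
  [13, 1, 1, -40] -> [-40, 1, 1, 13] -> [1, 1, 13] -> 1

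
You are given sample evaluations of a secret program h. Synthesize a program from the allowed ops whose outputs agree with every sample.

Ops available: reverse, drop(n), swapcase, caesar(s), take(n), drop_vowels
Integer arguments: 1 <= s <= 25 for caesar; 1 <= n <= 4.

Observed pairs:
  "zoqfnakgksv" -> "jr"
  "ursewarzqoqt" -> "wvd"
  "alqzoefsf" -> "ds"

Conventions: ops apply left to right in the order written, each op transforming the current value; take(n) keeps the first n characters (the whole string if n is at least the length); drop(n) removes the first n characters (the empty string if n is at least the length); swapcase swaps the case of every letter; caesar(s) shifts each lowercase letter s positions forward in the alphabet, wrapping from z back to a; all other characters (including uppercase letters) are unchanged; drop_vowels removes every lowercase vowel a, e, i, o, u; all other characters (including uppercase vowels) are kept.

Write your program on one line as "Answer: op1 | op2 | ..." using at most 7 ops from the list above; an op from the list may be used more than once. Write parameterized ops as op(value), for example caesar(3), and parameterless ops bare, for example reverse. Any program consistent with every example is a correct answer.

drop(2) | caesar(4) | reverse | drop(4) | reverse | drop_vowels

Check, running the answer program on each example:
  "zoqfnakgksv" -> "qfnakgksv" -> "ujreokowz" -> "zwokoerju" -> "oerju" -> "ujreo" -> "jr"
  "ursewarzqoqt" -> "sewarzqoqt" -> "wiaevdusux" -> "xusudveaiw" -> "dveaiw" -> "wiaevd" -> "wvd"
  "alqzoefsf" -> "qzoefsf" -> "udsijwj" -> "jwjisdu" -> "sdu" -> "uds" -> "ds"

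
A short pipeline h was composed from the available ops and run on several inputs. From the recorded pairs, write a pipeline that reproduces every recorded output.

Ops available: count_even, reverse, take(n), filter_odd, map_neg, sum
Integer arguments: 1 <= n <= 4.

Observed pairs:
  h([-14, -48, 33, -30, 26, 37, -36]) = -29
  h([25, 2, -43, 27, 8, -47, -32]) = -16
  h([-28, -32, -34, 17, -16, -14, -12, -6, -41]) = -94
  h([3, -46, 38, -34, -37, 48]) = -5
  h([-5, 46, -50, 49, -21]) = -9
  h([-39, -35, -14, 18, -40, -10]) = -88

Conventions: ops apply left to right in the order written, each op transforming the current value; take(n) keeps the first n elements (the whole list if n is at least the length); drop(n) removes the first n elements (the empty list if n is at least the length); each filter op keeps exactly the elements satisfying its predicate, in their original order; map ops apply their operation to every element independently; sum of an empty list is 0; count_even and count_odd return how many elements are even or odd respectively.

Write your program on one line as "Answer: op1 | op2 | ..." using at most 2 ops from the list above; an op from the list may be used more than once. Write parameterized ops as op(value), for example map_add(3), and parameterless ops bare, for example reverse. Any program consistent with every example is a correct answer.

take(3) | sum

Check, running the answer program on each example:
  [-14, -48, 33, -30, 26, 37, -36] -> [-14, -48, 33] -> -29
  [25, 2, -43, 27, 8, -47, -32] -> [25, 2, -43] -> -16
  [-28, -32, -34, 17, -16, -14, -12, -6, -41] -> [-28, -32, -34] -> -94
  [3, -46, 38, -34, -37, 48] -> [3, -46, 38] -> -5
  [-5, 46, -50, 49, -21] -> [-5, 46, -50] -> -9
  [-39, -35, -14, 18, -40, -10] -> [-39, -35, -14] -> -88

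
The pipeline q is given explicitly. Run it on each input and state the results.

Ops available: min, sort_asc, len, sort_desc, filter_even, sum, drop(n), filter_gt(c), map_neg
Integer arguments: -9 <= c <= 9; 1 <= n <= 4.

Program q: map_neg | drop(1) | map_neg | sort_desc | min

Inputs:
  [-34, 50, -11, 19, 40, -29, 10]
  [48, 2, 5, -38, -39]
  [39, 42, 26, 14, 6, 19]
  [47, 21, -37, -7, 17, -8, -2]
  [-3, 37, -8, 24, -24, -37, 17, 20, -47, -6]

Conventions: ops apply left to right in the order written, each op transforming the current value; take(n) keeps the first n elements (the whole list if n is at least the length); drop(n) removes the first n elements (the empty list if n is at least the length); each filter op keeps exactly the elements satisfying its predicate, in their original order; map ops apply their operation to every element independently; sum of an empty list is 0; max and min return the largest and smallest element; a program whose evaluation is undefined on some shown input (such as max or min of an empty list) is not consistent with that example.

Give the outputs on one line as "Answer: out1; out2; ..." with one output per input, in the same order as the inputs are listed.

Execution, op by op:
  [-34, 50, -11, 19, 40, -29, 10] -> [34, -50, 11, -19, -40, 29, -10] -> [-50, 11, -19, -40, 29, -10] -> [50, -11, 19, 40, -29, 10] -> [50, 40, 19, 10, -11, -29] -> -29
  [48, 2, 5, -38, -39] -> [-48, -2, -5, 38, 39] -> [-2, -5, 38, 39] -> [2, 5, -38, -39] -> [5, 2, -38, -39] -> -39
  [39, 42, 26, 14, 6, 19] -> [-39, -42, -26, -14, -6, -19] -> [-42, -26, -14, -6, -19] -> [42, 26, 14, 6, 19] -> [42, 26, 19, 14, 6] -> 6
  [47, 21, -37, -7, 17, -8, -2] -> [-47, -21, 37, 7, -17, 8, 2] -> [-21, 37, 7, -17, 8, 2] -> [21, -37, -7, 17, -8, -2] -> [21, 17, -2, -7, -8, -37] -> -37
  [-3, 37, -8, 24, -24, -37, 17, 20, -47, -6] -> [3, -37, 8, -24, 24, 37, -17, -20, 47, 6] -> [-37, 8, -24, 24, 37, -17, -20, 47, 6] -> [37, -8, 24, -24, -37, 17, 20, -47, -6] -> [37, 24, 20, 17, -6, -8, -24, -37, -47] -> -47

-29; -39; 6; -37; -47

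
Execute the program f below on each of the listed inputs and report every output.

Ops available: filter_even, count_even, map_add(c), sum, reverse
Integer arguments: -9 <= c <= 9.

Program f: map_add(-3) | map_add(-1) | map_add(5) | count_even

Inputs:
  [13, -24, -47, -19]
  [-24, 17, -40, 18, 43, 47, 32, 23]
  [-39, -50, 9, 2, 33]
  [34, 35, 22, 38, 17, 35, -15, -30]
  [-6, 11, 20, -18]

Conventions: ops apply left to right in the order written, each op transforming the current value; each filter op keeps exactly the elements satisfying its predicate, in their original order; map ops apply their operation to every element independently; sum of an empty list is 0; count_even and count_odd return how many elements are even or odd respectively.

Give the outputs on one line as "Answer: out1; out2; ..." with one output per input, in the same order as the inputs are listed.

Execution, op by op:
  [13, -24, -47, -19] -> [10, -27, -50, -22] -> [9, -28, -51, -23] -> [14, -23, -46, -18] -> 3
  [-24, 17, -40, 18, 43, 47, 32, 23] -> [-27, 14, -43, 15, 40, 44, 29, 20] -> [-28, 13, -44, 14, 39, 43, 28, 19] -> [-23, 18, -39, 19, 44, 48, 33, 24] -> 4
  [-39, -50, 9, 2, 33] -> [-42, -53, 6, -1, 30] -> [-43, -54, 5, -2, 29] -> [-38, -49, 10, 3, 34] -> 3
  [34, 35, 22, 38, 17, 35, -15, -30] -> [31, 32, 19, 35, 14, 32, -18, -33] -> [30, 31, 18, 34, 13, 31, -19, -34] -> [35, 36, 23, 39, 18, 36, -14, -29] -> 4
  [-6, 11, 20, -18] -> [-9, 8, 17, -21] -> [-10, 7, 16, -22] -> [-5, 12, 21, -17] -> 1

3; 4; 3; 4; 1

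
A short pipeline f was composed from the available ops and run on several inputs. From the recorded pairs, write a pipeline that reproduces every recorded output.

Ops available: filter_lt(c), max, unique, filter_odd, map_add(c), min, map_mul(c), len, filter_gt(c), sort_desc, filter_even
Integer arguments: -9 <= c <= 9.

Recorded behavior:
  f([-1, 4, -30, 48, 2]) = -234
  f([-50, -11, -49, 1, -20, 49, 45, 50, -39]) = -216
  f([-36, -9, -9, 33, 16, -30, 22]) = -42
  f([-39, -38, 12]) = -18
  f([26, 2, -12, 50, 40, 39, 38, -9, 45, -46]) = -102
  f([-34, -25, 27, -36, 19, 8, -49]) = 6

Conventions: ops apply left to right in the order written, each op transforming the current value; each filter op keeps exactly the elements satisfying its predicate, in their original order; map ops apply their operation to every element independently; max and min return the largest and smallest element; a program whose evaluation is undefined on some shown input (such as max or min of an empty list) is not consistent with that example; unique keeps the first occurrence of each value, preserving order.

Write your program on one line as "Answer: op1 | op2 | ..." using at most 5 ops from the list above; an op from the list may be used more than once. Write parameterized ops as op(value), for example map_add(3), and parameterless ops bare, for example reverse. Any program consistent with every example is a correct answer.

map_add(-9) | filter_gt(-4) | map_mul(-6) | max

Check, running the answer program on each example:
  [-1, 4, -30, 48, 2] -> [-10, -5, -39, 39, -7] -> [39] -> [-234] -> -234
  [-50, -11, -49, 1, -20, 49, 45, 50, -39] -> [-59, -20, -58, -8, -29, 40, 36, 41, -48] -> [40, 36, 41] -> [-240, -216, -246] -> -216
  [-36, -9, -9, 33, 16, -30, 22] -> [-45, -18, -18, 24, 7, -39, 13] -> [24, 7, 13] -> [-144, -42, -78] -> -42
  [-39, -38, 12] -> [-48, -47, 3] -> [3] -> [-18] -> -18
  [26, 2, -12, 50, 40, 39, 38, -9, 45, -46] -> [17, -7, -21, 41, 31, 30, 29, -18, 36, -55] -> [17, 41, 31, 30, 29, 36] -> [-102, -246, -186, -180, -174, -216] -> -102
  [-34, -25, 27, -36, 19, 8, -49] -> [-43, -34, 18, -45, 10, -1, -58] -> [18, 10, -1] -> [-108, -60, 6] -> 6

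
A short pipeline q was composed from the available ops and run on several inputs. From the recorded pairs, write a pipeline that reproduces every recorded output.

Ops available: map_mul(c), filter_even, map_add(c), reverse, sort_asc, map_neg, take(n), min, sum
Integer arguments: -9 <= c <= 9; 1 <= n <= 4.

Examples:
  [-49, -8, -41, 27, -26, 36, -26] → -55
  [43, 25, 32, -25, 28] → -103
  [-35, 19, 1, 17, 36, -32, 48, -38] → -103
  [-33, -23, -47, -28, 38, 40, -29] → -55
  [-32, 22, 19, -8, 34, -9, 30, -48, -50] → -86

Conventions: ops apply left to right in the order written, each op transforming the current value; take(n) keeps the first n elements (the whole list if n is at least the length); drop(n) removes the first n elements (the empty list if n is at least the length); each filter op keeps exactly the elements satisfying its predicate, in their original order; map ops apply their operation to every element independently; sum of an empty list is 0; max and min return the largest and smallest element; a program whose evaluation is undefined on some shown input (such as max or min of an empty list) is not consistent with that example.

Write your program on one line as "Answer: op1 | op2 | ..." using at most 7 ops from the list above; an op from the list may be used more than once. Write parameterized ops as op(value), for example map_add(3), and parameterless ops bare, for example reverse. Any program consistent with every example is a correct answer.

sort_asc | map_neg | reverse | take(3) | reverse | sum

Check, running the answer program on each example:
  [-49, -8, -41, 27, -26, 36, -26] -> [-49, -41, -26, -26, -8, 27, 36] -> [49, 41, 26, 26, 8, -27, -36] -> [-36, -27, 8, 26, 26, 41, 49] -> [-36, -27, 8] -> [8, -27, -36] -> -55
  [43, 25, 32, -25, 28] -> [-25, 25, 28, 32, 43] -> [25, -25, -28, -32, -43] -> [-43, -32, -28, -25, 25] -> [-43, -32, -28] -> [-28, -32, -43] -> -103
  [-35, 19, 1, 17, 36, -32, 48, -38] -> [-38, -35, -32, 1, 17, 19, 36, 48] -> [38, 35, 32, -1, -17, -19, -36, -48] -> [-48, -36, -19, -17, -1, 32, 35, 38] -> [-48, -36, -19] -> [-19, -36, -48] -> -103
  [-33, -23, -47, -28, 38, 40, -29] -> [-47, -33, -29, -28, -23, 38, 40] -> [47, 33, 29, 28, 23, -38, -40] -> [-40, -38, 23, 28, 29, 33, 47] -> [-40, -38, 23] -> [23, -38, -40] -> -55
  [-32, 22, 19, -8, 34, -9, 30, -48, -50] -> [-50, -48, -32, -9, -8, 19, 22, 30, 34] -> [50, 48, 32, 9, 8, -19, -22, -30, -34] -> [-34, -30, -22, -19, 8, 9, 32, 48, 50] -> [-34, -30, -22] -> [-22, -30, -34] -> -86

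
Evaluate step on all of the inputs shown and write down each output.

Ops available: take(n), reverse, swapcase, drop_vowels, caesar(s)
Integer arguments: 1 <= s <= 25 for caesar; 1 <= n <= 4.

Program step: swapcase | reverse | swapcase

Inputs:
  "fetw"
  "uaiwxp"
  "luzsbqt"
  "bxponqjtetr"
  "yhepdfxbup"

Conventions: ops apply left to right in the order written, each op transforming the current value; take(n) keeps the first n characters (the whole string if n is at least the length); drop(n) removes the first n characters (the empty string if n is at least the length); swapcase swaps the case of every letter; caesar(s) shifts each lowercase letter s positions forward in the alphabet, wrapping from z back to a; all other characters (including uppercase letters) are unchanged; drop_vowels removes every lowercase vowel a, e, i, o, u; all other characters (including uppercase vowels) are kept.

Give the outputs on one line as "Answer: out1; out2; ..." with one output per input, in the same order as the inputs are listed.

"wtef"; "pxwiau"; "tqbszul"; "rtetjqnopxb"; "pubxfdpehy"

Execution, op by op:
  "fetw" -> "FETW" -> "WTEF" -> "wtef"
  "uaiwxp" -> "UAIWXP" -> "PXWIAU" -> "pxwiau"
  "luzsbqt" -> "LUZSBQT" -> "TQBSZUL" -> "tqbszul"
  "bxponqjtetr" -> "BXPONQJTETR" -> "RTETJQNOPXB" -> "rtetjqnopxb"
  "yhepdfxbup" -> "YHEPDFXBUP" -> "PUBXFDPEHY" -> "pubxfdpehy"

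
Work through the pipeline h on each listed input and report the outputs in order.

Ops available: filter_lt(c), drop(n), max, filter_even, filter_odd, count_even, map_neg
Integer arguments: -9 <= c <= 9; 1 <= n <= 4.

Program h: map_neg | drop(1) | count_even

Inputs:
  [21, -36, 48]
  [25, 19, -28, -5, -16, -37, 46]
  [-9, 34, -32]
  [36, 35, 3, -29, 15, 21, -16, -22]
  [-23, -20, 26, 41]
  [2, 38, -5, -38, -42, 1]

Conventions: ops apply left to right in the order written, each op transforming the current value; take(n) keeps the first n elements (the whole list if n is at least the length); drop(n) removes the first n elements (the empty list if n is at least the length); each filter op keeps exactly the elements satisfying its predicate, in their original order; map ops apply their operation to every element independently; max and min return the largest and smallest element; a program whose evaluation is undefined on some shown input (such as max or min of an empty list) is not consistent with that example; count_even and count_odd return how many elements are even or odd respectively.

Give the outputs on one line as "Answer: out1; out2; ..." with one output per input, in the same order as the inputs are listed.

Execution, op by op:
  [21, -36, 48] -> [-21, 36, -48] -> [36, -48] -> 2
  [25, 19, -28, -5, -16, -37, 46] -> [-25, -19, 28, 5, 16, 37, -46] -> [-19, 28, 5, 16, 37, -46] -> 3
  [-9, 34, -32] -> [9, -34, 32] -> [-34, 32] -> 2
  [36, 35, 3, -29, 15, 21, -16, -22] -> [-36, -35, -3, 29, -15, -21, 16, 22] -> [-35, -3, 29, -15, -21, 16, 22] -> 2
  [-23, -20, 26, 41] -> [23, 20, -26, -41] -> [20, -26, -41] -> 2
  [2, 38, -5, -38, -42, 1] -> [-2, -38, 5, 38, 42, -1] -> [-38, 5, 38, 42, -1] -> 3

2; 3; 2; 2; 2; 3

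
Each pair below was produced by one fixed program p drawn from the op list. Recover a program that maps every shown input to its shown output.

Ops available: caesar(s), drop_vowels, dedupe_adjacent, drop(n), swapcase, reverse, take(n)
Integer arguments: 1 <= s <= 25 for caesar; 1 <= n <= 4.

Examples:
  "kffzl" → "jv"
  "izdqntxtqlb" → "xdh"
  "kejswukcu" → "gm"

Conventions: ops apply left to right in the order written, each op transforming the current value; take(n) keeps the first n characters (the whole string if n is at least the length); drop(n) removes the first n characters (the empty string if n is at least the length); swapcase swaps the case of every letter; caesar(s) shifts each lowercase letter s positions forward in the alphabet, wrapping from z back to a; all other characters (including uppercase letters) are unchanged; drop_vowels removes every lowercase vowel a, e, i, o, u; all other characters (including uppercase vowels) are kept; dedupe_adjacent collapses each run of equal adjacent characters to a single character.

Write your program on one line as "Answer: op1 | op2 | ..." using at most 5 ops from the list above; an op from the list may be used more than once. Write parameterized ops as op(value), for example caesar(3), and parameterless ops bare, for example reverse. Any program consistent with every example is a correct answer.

drop_vowels | caesar(10) | drop_vowels | drop(2) | take(3)

Check, running the answer program on each example:
  "kffzl" -> "kffzl" -> "uppjv" -> "ppjv" -> "jv" -> "jv"
  "izdqntxtqlb" -> "zdqntxtqlb" -> "jnaxdhdavl" -> "jnxdhdvl" -> "xdhdvl" -> "xdh"
  "kejswukcu" -> "kjswkc" -> "utcgum" -> "tcgm" -> "gm" -> "gm"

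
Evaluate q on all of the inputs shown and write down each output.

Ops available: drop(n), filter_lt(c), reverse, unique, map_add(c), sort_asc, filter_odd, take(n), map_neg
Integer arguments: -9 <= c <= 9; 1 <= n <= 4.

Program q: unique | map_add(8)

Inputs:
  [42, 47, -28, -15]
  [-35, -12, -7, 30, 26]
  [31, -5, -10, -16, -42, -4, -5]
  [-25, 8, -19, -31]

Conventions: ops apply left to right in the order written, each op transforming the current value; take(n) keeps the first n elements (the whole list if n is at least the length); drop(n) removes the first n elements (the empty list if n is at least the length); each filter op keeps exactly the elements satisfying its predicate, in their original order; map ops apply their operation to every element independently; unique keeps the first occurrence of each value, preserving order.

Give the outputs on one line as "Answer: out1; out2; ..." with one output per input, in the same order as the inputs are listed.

Execution, op by op:
  [42, 47, -28, -15] -> [42, 47, -28, -15] -> [50, 55, -20, -7]
  [-35, -12, -7, 30, 26] -> [-35, -12, -7, 30, 26] -> [-27, -4, 1, 38, 34]
  [31, -5, -10, -16, -42, -4, -5] -> [31, -5, -10, -16, -42, -4] -> [39, 3, -2, -8, -34, 4]
  [-25, 8, -19, -31] -> [-25, 8, -19, -31] -> [-17, 16, -11, -23]

[50, 55, -20, -7]; [-27, -4, 1, 38, 34]; [39, 3, -2, -8, -34, 4]; [-17, 16, -11, -23]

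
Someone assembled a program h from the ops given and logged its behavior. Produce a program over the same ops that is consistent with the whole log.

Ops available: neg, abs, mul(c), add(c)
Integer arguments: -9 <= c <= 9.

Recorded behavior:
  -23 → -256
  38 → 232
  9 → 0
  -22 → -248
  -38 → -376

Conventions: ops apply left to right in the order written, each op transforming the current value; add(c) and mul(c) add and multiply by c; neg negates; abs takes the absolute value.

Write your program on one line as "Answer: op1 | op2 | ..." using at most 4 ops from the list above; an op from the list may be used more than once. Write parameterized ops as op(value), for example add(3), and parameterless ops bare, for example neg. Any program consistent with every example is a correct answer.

add(-9) | neg | mul(-8)

Check, running the answer program on each example:
  -23 -> -32 -> 32 -> -256
  38 -> 29 -> -29 -> 232
  9 -> 0 -> 0 -> 0
  -22 -> -31 -> 31 -> -248
  -38 -> -47 -> 47 -> -376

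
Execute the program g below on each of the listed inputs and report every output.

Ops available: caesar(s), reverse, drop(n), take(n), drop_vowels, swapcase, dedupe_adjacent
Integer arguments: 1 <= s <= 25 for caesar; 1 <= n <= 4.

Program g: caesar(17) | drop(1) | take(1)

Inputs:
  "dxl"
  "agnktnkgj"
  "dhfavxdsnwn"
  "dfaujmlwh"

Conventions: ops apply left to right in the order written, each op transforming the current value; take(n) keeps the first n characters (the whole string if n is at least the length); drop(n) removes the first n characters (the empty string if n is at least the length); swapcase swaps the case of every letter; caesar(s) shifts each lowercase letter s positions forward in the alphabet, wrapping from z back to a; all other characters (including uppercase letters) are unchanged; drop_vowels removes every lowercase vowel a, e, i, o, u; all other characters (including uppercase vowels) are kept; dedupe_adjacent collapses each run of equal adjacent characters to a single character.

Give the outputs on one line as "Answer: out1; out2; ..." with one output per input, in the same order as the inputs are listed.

Execution, op by op:
  "dxl" -> "uoc" -> "oc" -> "o"
  "agnktnkgj" -> "rxebkebxa" -> "xebkebxa" -> "x"
  "dhfavxdsnwn" -> "uywrmoujene" -> "ywrmoujene" -> "y"
  "dfaujmlwh" -> "uwrladcny" -> "wrladcny" -> "w"

"o"; "x"; "y"; "w"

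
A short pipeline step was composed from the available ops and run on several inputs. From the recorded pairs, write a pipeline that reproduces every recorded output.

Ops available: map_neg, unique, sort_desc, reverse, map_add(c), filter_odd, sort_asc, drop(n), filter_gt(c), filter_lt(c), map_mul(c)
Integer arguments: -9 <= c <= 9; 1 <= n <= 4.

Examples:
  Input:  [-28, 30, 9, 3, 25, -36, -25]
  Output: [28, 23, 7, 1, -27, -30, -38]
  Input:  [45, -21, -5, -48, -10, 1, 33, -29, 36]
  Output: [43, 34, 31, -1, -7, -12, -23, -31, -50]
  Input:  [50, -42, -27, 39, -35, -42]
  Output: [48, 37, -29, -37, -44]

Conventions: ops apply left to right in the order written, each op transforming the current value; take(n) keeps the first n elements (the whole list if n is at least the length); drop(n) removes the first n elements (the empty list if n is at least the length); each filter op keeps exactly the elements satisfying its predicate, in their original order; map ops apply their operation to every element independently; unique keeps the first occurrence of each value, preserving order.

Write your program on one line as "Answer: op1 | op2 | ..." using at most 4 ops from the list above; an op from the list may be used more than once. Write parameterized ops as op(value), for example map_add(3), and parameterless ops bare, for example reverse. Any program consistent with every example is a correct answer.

sort_desc | unique | map_add(-2)

Check, running the answer program on each example:
  [-28, 30, 9, 3, 25, -36, -25] -> [30, 25, 9, 3, -25, -28, -36] -> [30, 25, 9, 3, -25, -28, -36] -> [28, 23, 7, 1, -27, -30, -38]
  [45, -21, -5, -48, -10, 1, 33, -29, 36] -> [45, 36, 33, 1, -5, -10, -21, -29, -48] -> [45, 36, 33, 1, -5, -10, -21, -29, -48] -> [43, 34, 31, -1, -7, -12, -23, -31, -50]
  [50, -42, -27, 39, -35, -42] -> [50, 39, -27, -35, -42, -42] -> [50, 39, -27, -35, -42] -> [48, 37, -29, -37, -44]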